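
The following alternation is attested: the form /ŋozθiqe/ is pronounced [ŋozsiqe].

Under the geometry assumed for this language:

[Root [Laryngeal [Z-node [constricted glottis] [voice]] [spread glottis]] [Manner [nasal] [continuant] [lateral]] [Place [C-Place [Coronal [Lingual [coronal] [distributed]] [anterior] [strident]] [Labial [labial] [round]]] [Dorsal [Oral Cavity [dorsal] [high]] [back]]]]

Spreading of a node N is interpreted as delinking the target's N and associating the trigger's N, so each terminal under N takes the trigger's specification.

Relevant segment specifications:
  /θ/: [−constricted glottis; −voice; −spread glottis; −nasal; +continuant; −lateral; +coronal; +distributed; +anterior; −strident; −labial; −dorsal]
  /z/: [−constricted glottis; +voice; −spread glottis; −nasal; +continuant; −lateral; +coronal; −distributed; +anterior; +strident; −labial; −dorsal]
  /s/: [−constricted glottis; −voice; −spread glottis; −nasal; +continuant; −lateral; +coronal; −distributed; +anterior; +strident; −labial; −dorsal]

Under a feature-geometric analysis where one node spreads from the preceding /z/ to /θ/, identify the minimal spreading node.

Comparing /θ/ with its surface form [s], the features that change are [distributed], [strident].
In this geometry the lowest node dominating all of them is Coronal: every daughter of Coronal dominates only a proper subset, so no lower node suffices.
If Coronal spreads, every terminal under it takes /z/'s value, producing [s] as observed.
[voice], a feature on which the two segments disagree outside Coronal, is unchanged — nothing dominating it spread, and Coronal is the minimal sufficient constituent.

Coronal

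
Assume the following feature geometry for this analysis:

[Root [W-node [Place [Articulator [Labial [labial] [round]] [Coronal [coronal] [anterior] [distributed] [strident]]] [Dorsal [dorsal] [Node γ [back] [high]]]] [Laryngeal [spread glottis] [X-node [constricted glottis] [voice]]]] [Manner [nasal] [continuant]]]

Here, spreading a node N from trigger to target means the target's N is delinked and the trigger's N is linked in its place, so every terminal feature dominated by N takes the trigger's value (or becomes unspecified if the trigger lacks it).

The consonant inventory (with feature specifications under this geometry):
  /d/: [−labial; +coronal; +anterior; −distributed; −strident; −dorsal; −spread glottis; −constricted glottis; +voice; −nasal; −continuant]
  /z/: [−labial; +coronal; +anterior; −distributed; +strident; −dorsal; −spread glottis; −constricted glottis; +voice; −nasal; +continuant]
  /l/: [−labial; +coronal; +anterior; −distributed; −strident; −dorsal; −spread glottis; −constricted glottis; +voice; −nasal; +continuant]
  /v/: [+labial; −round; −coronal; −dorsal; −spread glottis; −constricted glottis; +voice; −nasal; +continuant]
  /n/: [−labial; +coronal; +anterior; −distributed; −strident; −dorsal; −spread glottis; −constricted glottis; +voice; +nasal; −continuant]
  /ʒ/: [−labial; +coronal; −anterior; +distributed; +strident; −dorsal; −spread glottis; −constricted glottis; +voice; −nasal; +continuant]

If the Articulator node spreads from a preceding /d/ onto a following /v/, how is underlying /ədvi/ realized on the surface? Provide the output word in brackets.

The Articulator node dominates the terminals [labial], [round], [coronal], [anterior], [distributed], [strident].
Spreading Articulator from /d/ onto /v/ replaces those values with /d/'s: [−labial], [+coronal], [+anterior], [−distributed], [−strident]. Features outside Articulator ([dorsal], [spread glottis], [constricted glottis], …) stay as in /v/.
This feature bundle is that of [l], so /ədvi/ surfaces as [ədli].

[ədli]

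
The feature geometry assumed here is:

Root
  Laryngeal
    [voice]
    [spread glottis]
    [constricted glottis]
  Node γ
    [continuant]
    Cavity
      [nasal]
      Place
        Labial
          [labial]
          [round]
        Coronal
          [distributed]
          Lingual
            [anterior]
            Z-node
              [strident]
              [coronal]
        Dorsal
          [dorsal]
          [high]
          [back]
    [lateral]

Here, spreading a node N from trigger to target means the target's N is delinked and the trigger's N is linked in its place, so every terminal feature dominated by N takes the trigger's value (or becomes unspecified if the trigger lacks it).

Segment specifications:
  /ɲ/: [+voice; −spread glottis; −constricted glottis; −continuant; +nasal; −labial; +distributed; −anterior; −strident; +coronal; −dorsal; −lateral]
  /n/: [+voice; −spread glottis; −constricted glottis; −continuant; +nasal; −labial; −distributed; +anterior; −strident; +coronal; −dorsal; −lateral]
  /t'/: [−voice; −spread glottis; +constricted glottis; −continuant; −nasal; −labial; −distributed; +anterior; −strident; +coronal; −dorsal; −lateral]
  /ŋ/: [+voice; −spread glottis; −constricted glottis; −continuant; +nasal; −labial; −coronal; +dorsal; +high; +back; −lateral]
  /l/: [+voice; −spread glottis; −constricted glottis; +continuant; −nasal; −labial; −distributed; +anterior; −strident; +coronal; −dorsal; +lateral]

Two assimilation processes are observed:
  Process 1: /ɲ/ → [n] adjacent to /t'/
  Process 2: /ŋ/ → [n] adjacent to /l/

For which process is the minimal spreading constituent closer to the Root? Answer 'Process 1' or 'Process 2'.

Process 1: the features that change are [anterior], [distributed]; the minimal node is Coronal (depth 4).
Process 2: the features that change are [coronal], [anterior], [distributed], [strident], [dorsal], [high], [back]; the minimal node is Place (depth 3).
Depth 3 < depth 4; Process 2 involves the structurally higher constituent Place.

Process 2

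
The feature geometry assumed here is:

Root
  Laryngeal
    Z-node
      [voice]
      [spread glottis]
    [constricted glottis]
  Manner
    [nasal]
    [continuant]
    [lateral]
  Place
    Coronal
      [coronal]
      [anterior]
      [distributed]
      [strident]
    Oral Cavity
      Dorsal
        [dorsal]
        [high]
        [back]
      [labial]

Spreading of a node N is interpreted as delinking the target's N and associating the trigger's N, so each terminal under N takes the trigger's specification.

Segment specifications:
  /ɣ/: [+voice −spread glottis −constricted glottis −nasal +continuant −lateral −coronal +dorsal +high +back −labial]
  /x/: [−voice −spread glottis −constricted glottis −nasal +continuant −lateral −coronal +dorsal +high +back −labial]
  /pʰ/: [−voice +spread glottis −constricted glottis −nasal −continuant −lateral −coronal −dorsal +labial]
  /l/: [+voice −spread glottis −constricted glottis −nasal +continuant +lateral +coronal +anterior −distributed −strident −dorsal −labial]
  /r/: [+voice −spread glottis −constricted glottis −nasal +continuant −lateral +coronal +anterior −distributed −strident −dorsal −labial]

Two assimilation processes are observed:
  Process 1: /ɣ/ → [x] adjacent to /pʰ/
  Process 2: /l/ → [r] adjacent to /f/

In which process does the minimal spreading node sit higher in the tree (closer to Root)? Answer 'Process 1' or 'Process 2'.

Process 1 alters [voice]; the lowest dominating node is [voice] (depth 3 from Root).
Process 2: the feature that changes is [lateral]; the minimal node is [lateral] (depth 2).
[lateral] is closer to Root than [voice], so Process 2 spreads the higher node.

Process 2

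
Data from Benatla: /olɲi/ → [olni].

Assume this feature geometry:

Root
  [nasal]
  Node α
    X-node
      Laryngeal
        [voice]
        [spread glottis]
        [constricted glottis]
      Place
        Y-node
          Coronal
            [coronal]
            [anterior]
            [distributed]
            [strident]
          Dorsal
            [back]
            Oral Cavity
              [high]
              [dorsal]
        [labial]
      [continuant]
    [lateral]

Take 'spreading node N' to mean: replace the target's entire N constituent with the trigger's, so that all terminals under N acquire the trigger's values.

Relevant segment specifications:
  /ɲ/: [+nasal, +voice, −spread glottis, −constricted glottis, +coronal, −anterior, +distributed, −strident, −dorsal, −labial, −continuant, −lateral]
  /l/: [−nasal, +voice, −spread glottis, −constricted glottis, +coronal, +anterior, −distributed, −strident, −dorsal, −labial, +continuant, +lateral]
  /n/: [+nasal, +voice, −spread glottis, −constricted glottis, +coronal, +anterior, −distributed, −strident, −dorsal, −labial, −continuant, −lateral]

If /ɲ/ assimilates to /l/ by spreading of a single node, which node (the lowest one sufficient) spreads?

Comparing /ɲ/ with its surface form [n], the features that change are [anterior], [distributed].
The smallest constituent containing every changed terminal is Coronal — each of its daughters lacks at least one of the affected features.
Spreading Coronal from /l/ overwrites each of those terminals with /l/'s values, yielding exactly [n].
Features on which the two segments disagree outside Coronal, such as [lateral], [nasal], are unchanged — nothing dominating them spread, and Coronal is the minimal sufficient constituent.

Coronal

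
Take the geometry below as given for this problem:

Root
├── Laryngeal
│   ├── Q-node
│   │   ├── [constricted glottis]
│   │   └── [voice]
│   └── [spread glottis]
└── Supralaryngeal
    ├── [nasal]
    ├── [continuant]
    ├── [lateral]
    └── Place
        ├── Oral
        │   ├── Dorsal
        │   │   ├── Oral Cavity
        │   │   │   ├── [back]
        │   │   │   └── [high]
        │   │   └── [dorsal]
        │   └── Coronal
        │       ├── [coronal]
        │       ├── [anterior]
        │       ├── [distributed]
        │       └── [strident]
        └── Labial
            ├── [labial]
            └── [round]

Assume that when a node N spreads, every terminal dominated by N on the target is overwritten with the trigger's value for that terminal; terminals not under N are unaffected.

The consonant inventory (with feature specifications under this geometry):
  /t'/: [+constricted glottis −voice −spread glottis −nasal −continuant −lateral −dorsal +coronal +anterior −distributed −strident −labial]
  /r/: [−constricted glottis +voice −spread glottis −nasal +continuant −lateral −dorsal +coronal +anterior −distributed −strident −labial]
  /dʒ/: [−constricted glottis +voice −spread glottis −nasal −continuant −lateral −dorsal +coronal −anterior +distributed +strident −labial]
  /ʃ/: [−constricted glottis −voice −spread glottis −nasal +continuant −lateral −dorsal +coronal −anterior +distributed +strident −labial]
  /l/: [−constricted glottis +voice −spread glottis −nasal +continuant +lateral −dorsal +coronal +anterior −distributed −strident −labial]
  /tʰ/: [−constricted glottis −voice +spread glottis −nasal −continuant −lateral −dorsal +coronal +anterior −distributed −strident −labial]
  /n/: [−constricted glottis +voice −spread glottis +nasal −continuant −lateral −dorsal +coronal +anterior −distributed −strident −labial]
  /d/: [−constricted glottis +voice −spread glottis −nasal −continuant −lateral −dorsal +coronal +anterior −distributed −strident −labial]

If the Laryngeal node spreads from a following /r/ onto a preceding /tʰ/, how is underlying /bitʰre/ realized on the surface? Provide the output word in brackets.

The Laryngeal node dominates the terminals [constricted glottis], [voice], [spread glottis].
The target acquires /r/'s values for everything under Laryngeal — [−constricted glottis], [+voice], [−spread glottis] — while keeping its own [nasal], [continuant], [lateral], ….
Among the inventory, only /d/ has exactly this specification, giving the surface form [bidre].

[bidre]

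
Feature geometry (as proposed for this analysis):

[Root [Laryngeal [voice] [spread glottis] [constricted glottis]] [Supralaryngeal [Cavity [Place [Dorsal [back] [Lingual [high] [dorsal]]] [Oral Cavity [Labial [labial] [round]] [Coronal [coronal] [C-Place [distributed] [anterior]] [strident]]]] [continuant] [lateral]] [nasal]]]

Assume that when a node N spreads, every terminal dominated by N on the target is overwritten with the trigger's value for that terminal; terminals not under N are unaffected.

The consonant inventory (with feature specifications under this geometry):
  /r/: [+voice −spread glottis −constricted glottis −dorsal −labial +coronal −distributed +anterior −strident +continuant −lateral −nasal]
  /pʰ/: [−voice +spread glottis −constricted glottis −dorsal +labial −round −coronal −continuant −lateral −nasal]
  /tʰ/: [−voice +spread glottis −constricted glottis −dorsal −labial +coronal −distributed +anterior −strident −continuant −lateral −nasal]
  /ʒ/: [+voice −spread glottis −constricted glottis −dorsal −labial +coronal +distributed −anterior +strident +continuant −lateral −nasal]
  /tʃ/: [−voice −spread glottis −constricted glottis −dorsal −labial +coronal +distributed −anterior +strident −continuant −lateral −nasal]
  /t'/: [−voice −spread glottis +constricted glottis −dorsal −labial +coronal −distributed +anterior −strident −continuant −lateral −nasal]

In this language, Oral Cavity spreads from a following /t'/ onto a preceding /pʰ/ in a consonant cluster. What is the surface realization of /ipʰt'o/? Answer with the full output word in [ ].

[itʰt'o]

The Oral Cavity node dominates the terminals [labial], [round], [coronal], [distributed], [anterior], [strident].
The target acquires /t'/'s values for everything under Oral Cavity — [−labial], [+coronal], [−distributed], [+anterior], [−strident] — while keeping its own [voice], [spread glottis], [constricted glottis], ….
The resulting bundle matches /tʰ/ in the inventory; substituting it for /pʰ/ gives [itʰt'o].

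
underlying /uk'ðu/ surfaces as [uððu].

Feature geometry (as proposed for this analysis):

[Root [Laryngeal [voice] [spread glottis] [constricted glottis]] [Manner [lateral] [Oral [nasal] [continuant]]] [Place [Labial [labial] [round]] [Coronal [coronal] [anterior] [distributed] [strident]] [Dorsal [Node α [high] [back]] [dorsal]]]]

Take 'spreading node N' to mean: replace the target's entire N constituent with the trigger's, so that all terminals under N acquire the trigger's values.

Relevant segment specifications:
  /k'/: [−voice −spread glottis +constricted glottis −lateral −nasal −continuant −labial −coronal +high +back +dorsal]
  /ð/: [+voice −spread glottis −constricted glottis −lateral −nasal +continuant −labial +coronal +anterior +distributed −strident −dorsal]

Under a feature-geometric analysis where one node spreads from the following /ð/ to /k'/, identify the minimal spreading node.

Root

Comparing /k'/ with its surface form [ð], the features that change are [voice], [constricted glottis], [continuant], [coronal], [anterior], [distributed], [strident], [dorsal], [high], [back].
These terminals are all dominated by Root, and no proper subconstituent of Root covers them all; Root is their lowest common ancestor.
If Root spreads, every terminal under it takes /ð/'s value, producing [ð] as observed.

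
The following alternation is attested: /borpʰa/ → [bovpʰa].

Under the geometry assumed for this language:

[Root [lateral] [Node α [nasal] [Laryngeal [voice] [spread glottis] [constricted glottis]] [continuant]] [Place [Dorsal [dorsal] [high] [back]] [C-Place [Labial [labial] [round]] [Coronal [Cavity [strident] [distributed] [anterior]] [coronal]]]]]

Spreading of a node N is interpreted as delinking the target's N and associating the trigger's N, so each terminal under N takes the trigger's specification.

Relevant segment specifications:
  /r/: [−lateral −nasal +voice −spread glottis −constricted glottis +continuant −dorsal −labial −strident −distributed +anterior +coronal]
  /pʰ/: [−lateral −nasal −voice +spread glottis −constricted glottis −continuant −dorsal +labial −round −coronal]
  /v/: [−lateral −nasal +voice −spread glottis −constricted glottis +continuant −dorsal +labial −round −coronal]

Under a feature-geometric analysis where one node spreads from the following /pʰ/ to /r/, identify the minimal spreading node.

C-Place

Feature comparison: [labial], [round], [coronal], [anterior], [distributed], [strident] differ between /r/ and [v]; the remaining terminals match.
These terminals are all dominated by C-Place, and no proper subconstituent of C-Place covers them all; C-Place is their lowest common ancestor.
If C-Place spreads, every terminal under it takes /pʰ/'s value, producing [v] as observed.
Features on which the two segments disagree outside C-Place, such as [voice], [continuant], are unchanged — nothing dominating them spread, and C-Place is the minimal sufficient constituent.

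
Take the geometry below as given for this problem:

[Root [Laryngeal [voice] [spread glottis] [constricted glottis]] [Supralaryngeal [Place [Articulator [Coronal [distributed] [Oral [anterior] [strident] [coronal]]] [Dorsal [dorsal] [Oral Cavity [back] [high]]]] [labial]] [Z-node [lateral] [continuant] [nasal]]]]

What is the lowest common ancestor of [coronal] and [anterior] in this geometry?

Oral

[coronal]: Root > Supralaryngeal > Place > Articulator > Coronal > Oral > [coronal].
[anterior]: Root > Supralaryngeal > Place > Articulator > Coronal > Oral > [anterior].
The listed terminals split across distinct daughters of Oral, so Oral itself is the smallest node containing them all.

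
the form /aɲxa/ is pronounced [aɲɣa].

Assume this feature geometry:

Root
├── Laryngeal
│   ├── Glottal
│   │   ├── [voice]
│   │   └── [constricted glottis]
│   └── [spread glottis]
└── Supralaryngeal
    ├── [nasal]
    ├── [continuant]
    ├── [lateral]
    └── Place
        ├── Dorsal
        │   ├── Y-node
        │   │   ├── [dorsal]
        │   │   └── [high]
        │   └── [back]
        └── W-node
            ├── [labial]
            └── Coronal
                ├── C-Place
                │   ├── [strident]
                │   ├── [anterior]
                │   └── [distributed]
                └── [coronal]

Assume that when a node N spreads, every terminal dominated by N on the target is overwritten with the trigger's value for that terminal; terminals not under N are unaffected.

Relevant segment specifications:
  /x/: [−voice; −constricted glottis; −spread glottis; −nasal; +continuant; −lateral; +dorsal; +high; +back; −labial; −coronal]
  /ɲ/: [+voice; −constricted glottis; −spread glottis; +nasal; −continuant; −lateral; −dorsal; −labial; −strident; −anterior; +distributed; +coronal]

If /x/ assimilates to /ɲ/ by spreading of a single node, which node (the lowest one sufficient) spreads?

[voice]

Comparing /x/ with its surface form [ɣ], the only feature that changes is [voice].
Only a single terminal changes, and /ɲ/ supplies the new value, so [voice] itself is the minimal spreading constituent.
Features on which the two segments disagree outside [voice], such as [continuant], [nasal], are unchanged — nothing dominating them spread, and [voice] is the minimal sufficient constituent.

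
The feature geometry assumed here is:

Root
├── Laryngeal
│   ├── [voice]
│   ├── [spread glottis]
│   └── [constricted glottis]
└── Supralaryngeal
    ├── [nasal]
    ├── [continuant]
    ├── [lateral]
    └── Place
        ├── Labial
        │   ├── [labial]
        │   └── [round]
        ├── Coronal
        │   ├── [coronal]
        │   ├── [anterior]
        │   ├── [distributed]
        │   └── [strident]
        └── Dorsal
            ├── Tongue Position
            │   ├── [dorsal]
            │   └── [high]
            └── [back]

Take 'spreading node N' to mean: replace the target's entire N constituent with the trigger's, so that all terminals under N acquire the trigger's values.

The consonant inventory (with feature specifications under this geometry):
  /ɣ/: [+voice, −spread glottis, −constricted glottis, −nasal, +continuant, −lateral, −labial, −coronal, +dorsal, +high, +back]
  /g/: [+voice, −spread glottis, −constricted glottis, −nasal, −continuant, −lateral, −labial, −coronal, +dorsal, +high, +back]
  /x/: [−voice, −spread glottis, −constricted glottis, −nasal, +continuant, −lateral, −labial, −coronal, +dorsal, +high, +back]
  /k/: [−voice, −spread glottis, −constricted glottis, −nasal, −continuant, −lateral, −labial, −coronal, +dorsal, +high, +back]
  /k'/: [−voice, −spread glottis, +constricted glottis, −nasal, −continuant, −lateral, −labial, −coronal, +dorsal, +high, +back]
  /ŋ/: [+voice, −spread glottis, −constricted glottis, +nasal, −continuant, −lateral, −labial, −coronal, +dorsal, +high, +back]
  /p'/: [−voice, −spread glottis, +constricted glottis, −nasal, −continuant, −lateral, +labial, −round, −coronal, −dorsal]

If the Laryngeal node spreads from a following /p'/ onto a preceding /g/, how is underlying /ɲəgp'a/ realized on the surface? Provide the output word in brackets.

Laryngeal immediately or transitively dominates [voice], [spread glottis], [constricted glottis].
The target acquires /p'/'s values for everything under Laryngeal — [−voice], [−spread glottis], [+constricted glottis] — while keeping its own [nasal], [continuant], [lateral], ….
Among the inventory, only /k'/ has exactly this specification, giving the surface form [ɲək'p'a].

[ɲək'p'a]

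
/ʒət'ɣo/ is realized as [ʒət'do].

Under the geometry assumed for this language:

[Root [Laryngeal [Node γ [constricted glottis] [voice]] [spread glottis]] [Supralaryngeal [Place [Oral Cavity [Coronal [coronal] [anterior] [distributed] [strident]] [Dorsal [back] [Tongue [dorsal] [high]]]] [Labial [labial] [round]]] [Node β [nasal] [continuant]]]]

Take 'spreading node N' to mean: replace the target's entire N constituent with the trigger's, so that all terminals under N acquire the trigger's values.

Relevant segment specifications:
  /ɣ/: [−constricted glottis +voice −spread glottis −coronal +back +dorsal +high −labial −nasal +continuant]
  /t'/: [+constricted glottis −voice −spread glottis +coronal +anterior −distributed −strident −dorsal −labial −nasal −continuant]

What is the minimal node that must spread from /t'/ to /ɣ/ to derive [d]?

Supralaryngeal

Feature comparison: [continuant], [coronal], [anterior], [distributed], [strident], [dorsal], [high], [back] differ between /ɣ/ and [d]; the remaining terminals match.
These terminals are all dominated by Supralaryngeal, and no proper subconstituent of Supralaryngeal covers them all; Supralaryngeal is their lowest common ancestor.
If Supralaryngeal spreads, every terminal under it takes /t'/'s value, producing [d] as observed.
Had Root spread, [constricted glottis], [voice] would have taken /t'/'s values; they stay as in /ɣ/, confirming the spreading constituent is exactly Supralaryngeal.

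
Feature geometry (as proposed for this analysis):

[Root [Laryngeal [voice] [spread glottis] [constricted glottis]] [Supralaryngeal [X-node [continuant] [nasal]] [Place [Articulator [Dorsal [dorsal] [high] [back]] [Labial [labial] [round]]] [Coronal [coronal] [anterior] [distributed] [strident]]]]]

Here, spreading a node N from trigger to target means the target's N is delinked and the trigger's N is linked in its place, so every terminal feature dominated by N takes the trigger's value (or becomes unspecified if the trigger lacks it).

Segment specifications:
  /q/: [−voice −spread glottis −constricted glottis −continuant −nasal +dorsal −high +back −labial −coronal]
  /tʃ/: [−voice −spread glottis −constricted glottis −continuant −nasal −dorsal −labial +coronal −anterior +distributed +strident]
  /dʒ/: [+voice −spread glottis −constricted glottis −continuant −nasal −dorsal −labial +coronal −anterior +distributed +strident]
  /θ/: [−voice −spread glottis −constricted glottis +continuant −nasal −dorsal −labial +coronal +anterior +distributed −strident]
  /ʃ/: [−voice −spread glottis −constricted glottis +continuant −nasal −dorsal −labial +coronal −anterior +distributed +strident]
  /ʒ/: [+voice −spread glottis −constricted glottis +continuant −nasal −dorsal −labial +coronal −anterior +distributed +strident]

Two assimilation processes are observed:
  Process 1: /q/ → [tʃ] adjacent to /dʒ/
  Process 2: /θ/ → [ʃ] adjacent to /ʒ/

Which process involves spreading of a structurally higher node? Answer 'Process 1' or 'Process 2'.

In Process 1, [coronal], [anterior], [distributed], [strident], [dorsal], [high], [back] change, so the minimal spreading node is Place at depth 2.
Process 2 alters [anterior], [strident]; the lowest common ancestor is Coronal (depth 3 from Root).
Place is closer to Root than Coronal, so Process 1 spreads the higher node.

Process 1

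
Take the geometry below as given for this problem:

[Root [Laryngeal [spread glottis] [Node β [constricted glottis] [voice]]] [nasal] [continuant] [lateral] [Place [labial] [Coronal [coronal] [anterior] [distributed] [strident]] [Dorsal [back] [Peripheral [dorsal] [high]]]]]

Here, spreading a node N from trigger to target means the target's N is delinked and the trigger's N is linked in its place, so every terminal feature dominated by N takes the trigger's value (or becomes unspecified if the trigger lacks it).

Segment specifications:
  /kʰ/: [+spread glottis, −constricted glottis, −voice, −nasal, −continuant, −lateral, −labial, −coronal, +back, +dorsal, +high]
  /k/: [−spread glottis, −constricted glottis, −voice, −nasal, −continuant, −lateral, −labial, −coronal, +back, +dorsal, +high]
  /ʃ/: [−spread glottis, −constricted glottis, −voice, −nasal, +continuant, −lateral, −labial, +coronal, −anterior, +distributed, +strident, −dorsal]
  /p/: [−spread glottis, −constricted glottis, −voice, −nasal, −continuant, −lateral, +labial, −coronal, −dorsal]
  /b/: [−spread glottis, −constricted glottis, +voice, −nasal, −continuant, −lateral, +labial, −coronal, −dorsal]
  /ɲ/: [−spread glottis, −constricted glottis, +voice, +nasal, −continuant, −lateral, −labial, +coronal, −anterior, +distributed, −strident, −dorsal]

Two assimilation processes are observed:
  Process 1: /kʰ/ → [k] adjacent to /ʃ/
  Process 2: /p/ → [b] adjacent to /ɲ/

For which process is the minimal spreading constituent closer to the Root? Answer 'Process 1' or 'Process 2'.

Process 1

Process 1: the feature that changes is [spread glottis]; the minimal node is [spread glottis] (depth 2).
In Process 2, [voice] changes, so the minimal spreading node is [voice] at depth 3.
[spread glottis] is closer to Root than [voice], so Process 1 spreads the higher node.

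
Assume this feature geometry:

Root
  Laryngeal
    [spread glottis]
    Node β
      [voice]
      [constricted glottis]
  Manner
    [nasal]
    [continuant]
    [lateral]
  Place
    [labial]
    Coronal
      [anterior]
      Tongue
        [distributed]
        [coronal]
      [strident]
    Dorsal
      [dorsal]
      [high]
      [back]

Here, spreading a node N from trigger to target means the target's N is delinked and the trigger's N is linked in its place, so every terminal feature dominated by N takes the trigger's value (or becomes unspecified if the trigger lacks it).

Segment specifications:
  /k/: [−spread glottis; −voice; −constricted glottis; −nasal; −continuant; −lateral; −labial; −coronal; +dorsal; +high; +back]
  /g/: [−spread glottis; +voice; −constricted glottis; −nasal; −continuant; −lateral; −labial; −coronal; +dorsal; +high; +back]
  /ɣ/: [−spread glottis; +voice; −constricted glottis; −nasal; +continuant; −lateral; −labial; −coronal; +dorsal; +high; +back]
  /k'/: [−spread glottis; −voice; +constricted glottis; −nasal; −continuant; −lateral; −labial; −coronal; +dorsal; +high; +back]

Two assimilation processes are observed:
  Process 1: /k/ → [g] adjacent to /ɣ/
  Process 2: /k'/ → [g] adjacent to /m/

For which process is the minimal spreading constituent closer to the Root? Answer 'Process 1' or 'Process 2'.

Process 1 alters [voice]; the lowest dominating node is [voice] (depth 3 from Root).
Process 2 alters [voice], [constricted glottis]; the lowest common ancestor is Node β (depth 2 from Root).
Node β is closer to Root than [voice], so Process 2 spreads the higher node.

Process 2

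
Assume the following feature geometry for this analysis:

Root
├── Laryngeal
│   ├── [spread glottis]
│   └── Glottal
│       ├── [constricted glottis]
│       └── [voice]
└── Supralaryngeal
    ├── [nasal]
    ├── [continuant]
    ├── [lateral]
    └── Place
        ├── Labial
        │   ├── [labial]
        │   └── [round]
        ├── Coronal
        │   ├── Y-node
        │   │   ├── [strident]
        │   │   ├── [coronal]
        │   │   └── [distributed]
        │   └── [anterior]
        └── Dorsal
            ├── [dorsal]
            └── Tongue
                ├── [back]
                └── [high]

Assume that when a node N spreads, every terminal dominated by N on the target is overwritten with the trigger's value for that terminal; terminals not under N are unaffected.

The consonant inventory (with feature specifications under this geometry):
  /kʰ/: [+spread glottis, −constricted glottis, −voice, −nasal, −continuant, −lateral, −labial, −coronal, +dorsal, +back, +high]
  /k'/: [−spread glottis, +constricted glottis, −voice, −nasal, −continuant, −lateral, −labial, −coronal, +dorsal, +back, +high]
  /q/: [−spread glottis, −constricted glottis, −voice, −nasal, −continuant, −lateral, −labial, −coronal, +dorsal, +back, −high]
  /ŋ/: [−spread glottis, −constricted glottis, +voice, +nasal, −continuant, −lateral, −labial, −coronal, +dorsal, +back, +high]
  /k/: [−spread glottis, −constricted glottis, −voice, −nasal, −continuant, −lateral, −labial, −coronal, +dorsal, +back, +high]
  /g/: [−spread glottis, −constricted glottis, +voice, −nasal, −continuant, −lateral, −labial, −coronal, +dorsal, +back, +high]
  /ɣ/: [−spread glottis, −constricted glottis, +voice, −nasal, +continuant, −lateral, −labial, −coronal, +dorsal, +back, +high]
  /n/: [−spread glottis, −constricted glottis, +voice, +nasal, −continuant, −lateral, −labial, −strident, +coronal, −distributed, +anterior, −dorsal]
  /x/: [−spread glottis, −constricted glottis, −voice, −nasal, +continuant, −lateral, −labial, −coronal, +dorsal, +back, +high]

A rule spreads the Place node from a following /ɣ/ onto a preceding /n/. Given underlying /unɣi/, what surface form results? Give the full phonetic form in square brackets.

The Place node dominates the terminals [labial], [round], [strident], [coronal], [distributed], [anterior], [dorsal], [back], [high].
After delinking /n/'s Place and linking /ɣ/'s, the affected terminals become [−labial], [−coronal], [+dorsal], [+back], [+high]; [spread glottis], [constricted glottis], [voice], … (outside Place) are retained from /n/.
The resulting bundle matches /ŋ/ in the inventory; substituting it for /n/ gives [uŋɣi].

[uŋɣi]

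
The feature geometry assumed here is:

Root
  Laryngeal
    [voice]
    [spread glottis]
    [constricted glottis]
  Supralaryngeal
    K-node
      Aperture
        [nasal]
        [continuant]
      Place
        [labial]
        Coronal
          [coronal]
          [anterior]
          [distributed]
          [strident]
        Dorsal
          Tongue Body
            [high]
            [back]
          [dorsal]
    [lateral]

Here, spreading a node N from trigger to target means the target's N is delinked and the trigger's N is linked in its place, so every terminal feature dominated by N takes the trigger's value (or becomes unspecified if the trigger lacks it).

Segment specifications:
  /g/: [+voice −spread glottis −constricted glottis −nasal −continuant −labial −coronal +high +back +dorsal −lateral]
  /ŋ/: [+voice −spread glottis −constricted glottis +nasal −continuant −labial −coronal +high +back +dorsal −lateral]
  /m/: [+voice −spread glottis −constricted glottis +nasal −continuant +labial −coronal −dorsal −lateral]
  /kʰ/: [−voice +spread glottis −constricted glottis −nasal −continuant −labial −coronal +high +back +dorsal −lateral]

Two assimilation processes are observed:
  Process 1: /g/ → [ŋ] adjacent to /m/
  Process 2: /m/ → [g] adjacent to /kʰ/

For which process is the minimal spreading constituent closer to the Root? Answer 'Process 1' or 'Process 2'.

In Process 1, [nasal] changes, so the minimal spreading node is [nasal] at depth 4.
In Process 2, [nasal], [labial], [dorsal], [high], [back] change, so the minimal spreading node is K-node at depth 2.
K-node is closer to Root than [nasal], so Process 2 spreads the higher node.

Process 2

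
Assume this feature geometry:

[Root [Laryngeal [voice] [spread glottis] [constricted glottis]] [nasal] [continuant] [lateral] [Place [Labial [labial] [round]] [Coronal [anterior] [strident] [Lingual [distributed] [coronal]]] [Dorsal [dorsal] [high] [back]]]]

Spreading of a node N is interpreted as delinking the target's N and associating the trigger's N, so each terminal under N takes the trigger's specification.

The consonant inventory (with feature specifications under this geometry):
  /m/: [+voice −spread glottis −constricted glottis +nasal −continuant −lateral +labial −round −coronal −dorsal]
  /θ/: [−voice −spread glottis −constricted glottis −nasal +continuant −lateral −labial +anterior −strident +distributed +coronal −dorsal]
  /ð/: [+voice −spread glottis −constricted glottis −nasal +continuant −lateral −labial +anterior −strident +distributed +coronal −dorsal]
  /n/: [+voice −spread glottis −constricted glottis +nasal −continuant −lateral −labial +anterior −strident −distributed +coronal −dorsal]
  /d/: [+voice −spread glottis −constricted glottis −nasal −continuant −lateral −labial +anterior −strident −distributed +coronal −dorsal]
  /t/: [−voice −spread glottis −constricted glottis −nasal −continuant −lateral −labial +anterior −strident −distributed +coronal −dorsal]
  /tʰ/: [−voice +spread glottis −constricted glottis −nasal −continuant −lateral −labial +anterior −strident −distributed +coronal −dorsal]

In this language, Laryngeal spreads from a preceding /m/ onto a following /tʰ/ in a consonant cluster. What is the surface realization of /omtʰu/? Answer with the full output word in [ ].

[omdu]

Terminals under Laryngeal in this geometry: [voice], [spread glottis], [constricted glottis].
The target acquires /m/'s values for everything under Laryngeal — [+voice], [−spread glottis], [−constricted glottis] — while keeping its own [nasal], [continuant], [lateral], ….
The resulting bundle matches /d/ in the inventory; substituting it for /tʰ/ gives [omdu].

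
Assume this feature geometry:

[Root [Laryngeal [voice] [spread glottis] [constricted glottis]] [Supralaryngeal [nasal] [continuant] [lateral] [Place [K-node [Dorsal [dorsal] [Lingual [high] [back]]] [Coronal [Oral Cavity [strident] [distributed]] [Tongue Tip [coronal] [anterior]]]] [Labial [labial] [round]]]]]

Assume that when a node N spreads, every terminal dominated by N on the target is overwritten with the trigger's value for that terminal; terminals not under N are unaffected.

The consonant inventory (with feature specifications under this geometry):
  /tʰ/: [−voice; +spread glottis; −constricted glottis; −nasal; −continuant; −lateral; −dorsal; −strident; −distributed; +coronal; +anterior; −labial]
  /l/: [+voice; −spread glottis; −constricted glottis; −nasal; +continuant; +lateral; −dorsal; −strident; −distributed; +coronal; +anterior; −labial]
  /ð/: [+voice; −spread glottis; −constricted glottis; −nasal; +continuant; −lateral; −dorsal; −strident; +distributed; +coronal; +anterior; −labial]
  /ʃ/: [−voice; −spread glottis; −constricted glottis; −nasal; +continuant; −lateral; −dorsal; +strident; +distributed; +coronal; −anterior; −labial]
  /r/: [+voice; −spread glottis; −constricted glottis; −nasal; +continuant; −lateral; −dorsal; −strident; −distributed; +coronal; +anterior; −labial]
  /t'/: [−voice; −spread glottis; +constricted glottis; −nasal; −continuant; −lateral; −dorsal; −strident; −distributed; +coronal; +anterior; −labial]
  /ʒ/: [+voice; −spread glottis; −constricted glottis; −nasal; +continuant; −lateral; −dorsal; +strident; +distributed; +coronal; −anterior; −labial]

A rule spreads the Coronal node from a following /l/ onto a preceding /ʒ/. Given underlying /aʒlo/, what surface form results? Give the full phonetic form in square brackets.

[arlo]

Terminals under Coronal in this geometry: [strident], [distributed], [coronal], [anterior].
The target acquires /l/'s values for everything under Coronal — [−strident], [−distributed], [+coronal], [+anterior] — while keeping its own [voice], [spread glottis], [constricted glottis], ….
This feature bundle is that of [r], so /aʒlo/ surfaces as [arlo].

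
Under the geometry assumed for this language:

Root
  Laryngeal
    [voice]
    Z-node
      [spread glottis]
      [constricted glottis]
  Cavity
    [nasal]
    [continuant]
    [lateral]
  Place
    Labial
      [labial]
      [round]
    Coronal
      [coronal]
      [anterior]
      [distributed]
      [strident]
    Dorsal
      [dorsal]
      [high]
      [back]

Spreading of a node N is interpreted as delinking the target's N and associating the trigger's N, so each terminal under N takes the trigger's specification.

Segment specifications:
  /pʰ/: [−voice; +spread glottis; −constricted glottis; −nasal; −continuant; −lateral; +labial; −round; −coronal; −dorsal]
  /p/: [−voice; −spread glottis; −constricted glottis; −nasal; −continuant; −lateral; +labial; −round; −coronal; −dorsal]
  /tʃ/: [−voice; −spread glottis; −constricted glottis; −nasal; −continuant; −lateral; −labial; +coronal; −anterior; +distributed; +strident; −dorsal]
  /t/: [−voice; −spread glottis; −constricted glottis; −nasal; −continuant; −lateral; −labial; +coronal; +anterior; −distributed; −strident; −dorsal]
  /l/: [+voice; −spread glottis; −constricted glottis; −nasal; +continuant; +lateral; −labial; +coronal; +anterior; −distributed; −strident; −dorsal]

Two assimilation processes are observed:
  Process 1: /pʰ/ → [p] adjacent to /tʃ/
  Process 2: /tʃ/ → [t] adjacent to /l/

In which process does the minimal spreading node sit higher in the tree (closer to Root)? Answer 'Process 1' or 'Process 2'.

Process 1 alters [spread glottis]; the lowest dominating node is [spread glottis] (depth 3 from Root).
Process 2 alters [anterior], [distributed], [strident]; the lowest common ancestor is Coronal (depth 2 from Root).
Coronal is closer to Root than [spread glottis], so Process 2 spreads the higher node.

Process 2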